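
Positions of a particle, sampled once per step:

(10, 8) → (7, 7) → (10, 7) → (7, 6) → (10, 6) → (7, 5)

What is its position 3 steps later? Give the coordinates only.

The moves between consecutive positions are (-3, -1), (+3, +0), (-3, -1), (+3, +0), (-3, -1); they repeat the 2-cycle [(-3, -1), (+3, +0)].
step 6: apply (+3, +0) → (10, 5)
step 7: apply (-3, -1) → (7, 4)
step 8: apply (+3, +0) → (10, 4)

(10, 4)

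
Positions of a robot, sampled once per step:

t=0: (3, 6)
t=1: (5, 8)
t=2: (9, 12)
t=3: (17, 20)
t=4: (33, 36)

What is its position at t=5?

Consecutive displacements (+2, +2), (+4, +4), (+8, +8), (+16, +16) scale by a factor of 2 each step.
step 5: (33, 36) + (+32, +32) → (65, 68)

(65, 68)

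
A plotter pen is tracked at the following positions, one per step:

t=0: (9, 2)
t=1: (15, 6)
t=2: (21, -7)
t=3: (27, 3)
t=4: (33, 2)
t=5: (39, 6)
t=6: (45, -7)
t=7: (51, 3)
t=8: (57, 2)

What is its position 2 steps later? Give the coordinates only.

The first coordinate changes by +6 each step, so at step 10 it is 9 + 10·(6) = 69.
The second coordinate repeats the cycle [2, 6, -7, 3] with period 4; step 10 mod 4 = 2, giving -7.

(69, -7)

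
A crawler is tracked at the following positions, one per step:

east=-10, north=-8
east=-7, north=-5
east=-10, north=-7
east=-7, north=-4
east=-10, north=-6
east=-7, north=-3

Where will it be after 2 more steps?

Step-to-step displacements: (+3,+3), (-3,-2), (+3,+3), (-3,-2), (+3,+3) — a repeating cycle of length 2.
step 6: apply (-3,-2) → east=-10, north=-5
step 7: apply (+3,+3) → east=-7, north=-2

east=-7, north=-2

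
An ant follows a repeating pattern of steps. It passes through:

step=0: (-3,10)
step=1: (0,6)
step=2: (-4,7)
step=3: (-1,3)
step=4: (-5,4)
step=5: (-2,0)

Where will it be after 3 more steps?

Step-to-step displacements: (+3,-4), (-4,+1), (+3,-4), (-4,+1), (+3,-4) — a repeating cycle of length 2.
step 6: apply (-4,+1) → (-6,1)
step 7: apply (+3,-4) → (-3,-3)
step 8: apply (-4,+1) → (-7,-2)

(-7,-2)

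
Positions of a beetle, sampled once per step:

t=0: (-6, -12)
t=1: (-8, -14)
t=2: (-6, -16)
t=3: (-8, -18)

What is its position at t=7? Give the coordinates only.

(-8, -26)

First: cycles through -6, -8 every 2 steps. Step 7 lands at position 1 of the cycle → -8.
Second: linear, -2 per step → -26 at step 7.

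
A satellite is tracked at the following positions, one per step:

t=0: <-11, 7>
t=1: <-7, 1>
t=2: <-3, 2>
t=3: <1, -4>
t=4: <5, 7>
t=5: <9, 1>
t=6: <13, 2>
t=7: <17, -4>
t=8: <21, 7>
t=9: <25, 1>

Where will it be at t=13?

First: linear, +4 per step → 41 at step 13.
Second: cycles through 7, 1, 2, -4 every 4 steps. Step 13 lands at position 1 of the cycle → 1.

<41, 1>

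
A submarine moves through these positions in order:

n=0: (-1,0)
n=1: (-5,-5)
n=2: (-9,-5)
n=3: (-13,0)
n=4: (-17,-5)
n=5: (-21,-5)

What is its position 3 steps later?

(-33,-5)

The first coordinate changes by -4 each step, so at step 8 it is -1 + 8·(-4) = -33.
The second coordinate repeats the cycle [0, -5, -5] with period 3; step 8 mod 3 = 2, giving -5.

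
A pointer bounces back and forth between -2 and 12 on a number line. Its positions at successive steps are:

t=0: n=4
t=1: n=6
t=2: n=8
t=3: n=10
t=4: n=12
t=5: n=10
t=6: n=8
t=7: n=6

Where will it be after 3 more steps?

n=0

The value travels 2 per step and bounces off the walls at -2 and 12.
  step 8: 6 → 4
  step 9: 4 → 2
  step 10: 2 → 0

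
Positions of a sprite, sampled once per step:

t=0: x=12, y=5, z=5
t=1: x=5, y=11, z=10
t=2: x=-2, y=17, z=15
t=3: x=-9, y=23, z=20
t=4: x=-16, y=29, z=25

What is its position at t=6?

Each step adds (-7, +6, +5) to the position.
step 5: x=-16, y=29, z=25 + (-7, +6, +5) → x=-23, y=35, z=30
step 6: x=-23, y=35, z=30 + (-7, +6, +5) → x=-30, y=41, z=35

x=-30, y=41, z=35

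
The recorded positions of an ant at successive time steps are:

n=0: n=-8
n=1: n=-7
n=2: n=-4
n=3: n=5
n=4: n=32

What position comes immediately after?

Consecutive displacements +1, +3, +9, +27 scale by a factor of 3 each step.
step 5: 32 + 81 → n=113

n=113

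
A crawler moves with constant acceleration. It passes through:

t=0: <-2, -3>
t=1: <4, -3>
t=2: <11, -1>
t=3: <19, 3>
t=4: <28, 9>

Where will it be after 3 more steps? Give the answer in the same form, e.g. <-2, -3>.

Taking differences between consecutive positions: <+6, +0>, <+7, +2>, <+8, +4>, <+9, +6>. These grow by <+1, +2> each step.
step 5: <28, 9> + <+10, +8> → <38, 17>
step 6: <38, 17> + <+11, +10> → <49, 27>
step 7: <49, 27> + <+12, +12> → <61, 39>

<61, 39>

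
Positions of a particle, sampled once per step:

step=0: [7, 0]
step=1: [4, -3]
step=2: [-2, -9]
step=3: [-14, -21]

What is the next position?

Consecutive displacements [-3, -3], [-6, -6], [-12, -12] scale by a factor of 2 each step.
step 4: [-14, -21] + [-24, -24] → [-38, -45]

[-38, -45]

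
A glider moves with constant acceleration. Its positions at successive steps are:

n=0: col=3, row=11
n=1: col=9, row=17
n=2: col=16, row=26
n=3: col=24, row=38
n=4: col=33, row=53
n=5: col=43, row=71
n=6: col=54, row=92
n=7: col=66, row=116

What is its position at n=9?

col=93, row=173

Taking differences between consecutive positions: (+6, +6), (+7, +9), (+8, +12), (+9, +15), (+10, +18), (+11, +21), (+12, +24). These grow by (+1, +3) each step.
step 8: col=66, row=116 + (+13, +27) → col=79, row=143
step 9: col=79, row=143 + (+14, +30) → col=93, row=173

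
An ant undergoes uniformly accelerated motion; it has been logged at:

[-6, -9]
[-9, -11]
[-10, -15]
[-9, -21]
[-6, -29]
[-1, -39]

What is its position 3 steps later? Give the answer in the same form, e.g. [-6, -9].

[26, -81]

First differences are [-3, -2], [-1, -4], [+1, -6], [+3, -8], [+5, -10]; their common second difference is [+2, -2] (constant acceleration).
step 6: [-1, -39] + [+7, -12] → [6, -51]
step 7: [6, -51] + [+9, -14] → [15, -65]
step 8: [15, -65] + [+11, -16] → [26, -81]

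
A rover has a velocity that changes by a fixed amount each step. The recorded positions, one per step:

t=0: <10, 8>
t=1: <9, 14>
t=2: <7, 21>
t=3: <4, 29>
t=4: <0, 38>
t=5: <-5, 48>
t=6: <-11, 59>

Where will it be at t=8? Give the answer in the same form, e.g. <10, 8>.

First differences are <-1, +6>, <-2, +7>, <-3, +8>, <-4, +9>, <-5, +10>, <-6, +11>; their common second difference is <-1, +1> (constant acceleration).
step 7: <-11, 59> + <-7, +12> → <-18, 71>
step 8: <-18, 71> + <-8, +13> → <-26, 84>

<-26, 84>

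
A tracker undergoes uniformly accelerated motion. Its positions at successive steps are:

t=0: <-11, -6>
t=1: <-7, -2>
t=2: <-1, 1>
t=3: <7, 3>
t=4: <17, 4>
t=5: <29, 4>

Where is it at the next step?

<43, 3>

First differences are <+4, +4>, <+6, +3>, <+8, +2>, <+10, +1>, <+12, +0>; their common second difference is <+2, -1> (constant acceleration).
step 6: <29, 4> + <+14, -1> → <43, 3>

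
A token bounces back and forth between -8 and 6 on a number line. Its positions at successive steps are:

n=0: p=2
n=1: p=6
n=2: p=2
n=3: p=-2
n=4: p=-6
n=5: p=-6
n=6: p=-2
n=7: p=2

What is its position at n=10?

The value travels 4 per step and bounces off the walls at -8 and 6.
  step 8: 2 → 6
  step 9: 6 → 2
  step 10: 2 → -2

p=-2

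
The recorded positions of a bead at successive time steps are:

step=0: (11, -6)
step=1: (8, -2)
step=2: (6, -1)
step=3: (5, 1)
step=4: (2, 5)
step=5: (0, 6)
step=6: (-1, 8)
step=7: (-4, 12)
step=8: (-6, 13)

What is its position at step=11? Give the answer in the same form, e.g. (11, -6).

Step-to-step displacements: (-3, +4), (-2, +1), (-1, +2), (-3, +4), (-2, +1), (-1, +2), (-3, +4), (-2, +1) — a repeating cycle of length 3.
step 9: apply (-1, +2) → (-7, 15)
step 10: apply (-3, +4) → (-10, 19)
step 11: apply (-2, +1) → (-12, 20)

(-12, 20)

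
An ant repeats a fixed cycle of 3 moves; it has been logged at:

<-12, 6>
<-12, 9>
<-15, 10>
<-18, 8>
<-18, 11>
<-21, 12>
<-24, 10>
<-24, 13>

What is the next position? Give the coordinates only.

<-27, 14>

Differencing gives <+0, +3>, <-3, +1>, <-3, -2>, <+0, +3>, <-3, +1>, <-3, -2>, <+0, +3>. This is the pattern <+0, +3>, <-3, +1>, <-3, -2> repeated.
step 8: apply <-3, +1> → <-27, 14>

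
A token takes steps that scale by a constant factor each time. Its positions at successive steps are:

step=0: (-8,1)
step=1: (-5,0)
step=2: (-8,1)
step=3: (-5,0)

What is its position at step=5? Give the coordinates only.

Step-to-step displacements: (+3,-1), (-3,+1), (+3,-1); each is -1× the previous.
step 4: (-5,0) + (-3,+1) → (-8,1)
step 5: (-8,1) + (+3,-1) → (-5,0)

(-5,0)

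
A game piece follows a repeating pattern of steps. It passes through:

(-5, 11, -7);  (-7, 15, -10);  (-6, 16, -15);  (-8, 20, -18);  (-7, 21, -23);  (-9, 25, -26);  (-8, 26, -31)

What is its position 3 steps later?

(-11, 35, -42)

The moves between consecutive positions are (-2, +4, -3), (+1, +1, -5), (-2, +4, -3), (+1, +1, -5), (-2, +4, -3), (+1, +1, -5); they repeat the 2-cycle [(-2, +4, -3), (+1, +1, -5)].
step 7: apply (-2, +4, -3) → (-10, 30, -34)
step 8: apply (+1, +1, -5) → (-9, 31, -39)
step 9: apply (-2, +4, -3) → (-11, 35, -42)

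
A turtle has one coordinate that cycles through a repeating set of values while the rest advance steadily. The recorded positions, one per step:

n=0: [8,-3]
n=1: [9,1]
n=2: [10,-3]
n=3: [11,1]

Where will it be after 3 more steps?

First: linear, +1 per step → 14 at step 6.
Second: cycles through -3, 1 every 2 steps. Step 6 lands at position 0 of the cycle → -3.

[14,-3]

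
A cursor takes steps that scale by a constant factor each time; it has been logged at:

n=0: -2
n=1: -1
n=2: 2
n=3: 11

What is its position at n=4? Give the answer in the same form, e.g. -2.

38

Step-to-step displacements: +1, +3, +9; each is 3× the previous.
step 4: 11 + 27 → 38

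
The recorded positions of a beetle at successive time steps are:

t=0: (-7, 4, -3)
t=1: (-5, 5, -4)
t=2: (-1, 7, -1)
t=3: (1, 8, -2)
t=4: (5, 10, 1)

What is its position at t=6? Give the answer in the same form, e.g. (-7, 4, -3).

The moves between consecutive positions are (+2, +1, -1), (+4, +2, +3), (+2, +1, -1), (+4, +2, +3); they repeat the 2-cycle [(+2, +1, -1), (+4, +2, +3)].
step 5: apply (+2, +1, -1) → (7, 11, 0)
step 6: apply (+4, +2, +3) → (11, 13, 3)

(11, 13, 3)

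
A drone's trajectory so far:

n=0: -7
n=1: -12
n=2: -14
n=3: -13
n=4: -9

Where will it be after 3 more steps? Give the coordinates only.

Successive displacements: -5, -2, +1, +4 — each changes by +3.
step 5: -9 + 7 → -2
step 6: -2 + 10 → 8
step 7: 8 + 13 → 21

21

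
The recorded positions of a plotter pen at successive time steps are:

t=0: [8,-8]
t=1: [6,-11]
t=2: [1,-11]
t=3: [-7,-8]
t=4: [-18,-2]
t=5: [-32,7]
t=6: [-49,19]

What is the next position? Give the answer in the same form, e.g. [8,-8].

Taking differences between consecutive positions: [-2,-3], [-5,+0], [-8,+3], [-11,+6], [-14,+9], [-17,+12]. These grow by [-3,+3] each step.
step 7: [-49,19] + [-20,+15] → [-69,34]

[-69,34]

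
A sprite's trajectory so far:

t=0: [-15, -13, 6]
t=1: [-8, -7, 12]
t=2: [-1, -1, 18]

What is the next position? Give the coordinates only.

Each step adds [+7, +6, +6] to the position.
step 3: [-1, -1, 18] + [+7, +6, +6] → [6, 5, 24]

[6, 5, 24]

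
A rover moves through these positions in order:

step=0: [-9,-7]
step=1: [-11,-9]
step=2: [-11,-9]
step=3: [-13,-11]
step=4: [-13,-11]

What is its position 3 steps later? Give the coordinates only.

Differencing gives [-2,-2], [+0,+0], [-2,-2], [+0,+0]. This is the pattern [-2,-2], [+0,+0] repeated.
step 5: apply [-2,-2] → [-15,-13]
step 6: apply [+0,+0] → [-15,-13]
step 7: apply [-2,-2] → [-17,-15]

[-17,-15]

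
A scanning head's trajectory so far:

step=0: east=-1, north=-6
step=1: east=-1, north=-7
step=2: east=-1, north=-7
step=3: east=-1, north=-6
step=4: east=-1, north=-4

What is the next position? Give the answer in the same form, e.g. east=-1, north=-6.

Taking differences between consecutive positions: (+0, -1), (+0, +0), (+0, +1), (+0, +2). These grow by (+0, +1) each step.
step 5: east=-1, north=-4 + (+0, +3) → east=-1, north=-1

east=-1, north=-1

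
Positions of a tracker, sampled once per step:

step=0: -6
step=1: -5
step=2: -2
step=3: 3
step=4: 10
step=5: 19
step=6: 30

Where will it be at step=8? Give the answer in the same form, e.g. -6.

First differences are +1, +3, +5, +7, +9, +11; their common second difference is +2 (constant acceleration).
step 7: 30 + 13 → 43
step 8: 43 + 15 → 58

58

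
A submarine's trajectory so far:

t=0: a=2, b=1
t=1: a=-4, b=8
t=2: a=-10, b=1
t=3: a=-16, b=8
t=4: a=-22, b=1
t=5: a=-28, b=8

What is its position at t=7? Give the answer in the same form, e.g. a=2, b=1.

The a coordinate changes by -6 each step, so at step 7 it is 2 + 7·(-6) = -40.
The b coordinate repeats the cycle [1, 8] with period 2; step 7 mod 2 = 1, giving 8.

a=-40, b=8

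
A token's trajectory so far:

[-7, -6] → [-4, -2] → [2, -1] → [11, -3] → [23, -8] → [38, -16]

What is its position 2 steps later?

[77, -41]

Taking differences between consecutive positions: [+3, +4], [+6, +1], [+9, -2], [+12, -5], [+15, -8]. These grow by [+3, -3] each step.
step 6: [38, -16] + [+18, -11] → [56, -27]
step 7: [56, -27] + [+21, -14] → [77, -41]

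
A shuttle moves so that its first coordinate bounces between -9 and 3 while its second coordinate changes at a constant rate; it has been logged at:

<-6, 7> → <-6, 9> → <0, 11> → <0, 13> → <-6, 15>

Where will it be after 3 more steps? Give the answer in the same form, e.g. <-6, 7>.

The first coordinate travels 6 per step and bounces off the walls at -9 and 3.
  step 5: -6 → -6
  step 6: -6 → 0
  step 7: 0 → 0
The second coordinate changes by +2 each step: at step 7 it is 21.

<0, 21>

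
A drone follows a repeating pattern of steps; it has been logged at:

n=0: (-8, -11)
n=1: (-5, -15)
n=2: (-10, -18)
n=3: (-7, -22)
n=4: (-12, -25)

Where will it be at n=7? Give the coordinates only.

Step-to-step displacements: (+3, -4), (-5, -3), (+3, -4), (-5, -3) — a repeating cycle of length 2.
step 5: apply (+3, -4) → (-9, -29)
step 6: apply (-5, -3) → (-14, -32)
step 7: apply (+3, -4) → (-11, -36)

(-11, -36)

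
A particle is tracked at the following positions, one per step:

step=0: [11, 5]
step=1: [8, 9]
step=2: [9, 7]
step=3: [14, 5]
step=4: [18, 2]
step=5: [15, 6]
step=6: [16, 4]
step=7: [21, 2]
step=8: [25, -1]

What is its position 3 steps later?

Step-to-step displacements: [-3, +4], [+1, -2], [+5, -2], [+4, -3], [-3, +4], [+1, -2], [+5, -2], [+4, -3] — a repeating cycle of length 4.
step 9: apply [-3, +4] → [22, 3]
step 10: apply [+1, -2] → [23, 1]
step 11: apply [+5, -2] → [28, -1]

[28, -1]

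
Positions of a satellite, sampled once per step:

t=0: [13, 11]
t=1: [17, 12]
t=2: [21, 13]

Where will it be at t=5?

Constant displacement of [+4, +1] per step.
step 3: [21, 13] + [+4, +1] → [25, 14]
step 4: [25, 14] + [+4, +1] → [29, 15]
step 5: [29, 15] + [+4, +1] → [33, 16]

[33, 16]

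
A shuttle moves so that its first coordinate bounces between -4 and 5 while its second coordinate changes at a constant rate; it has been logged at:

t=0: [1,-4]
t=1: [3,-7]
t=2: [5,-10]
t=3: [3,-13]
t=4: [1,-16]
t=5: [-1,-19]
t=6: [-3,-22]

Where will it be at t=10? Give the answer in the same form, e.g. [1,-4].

[3,-34]

The first coordinate reflects between -4 and 5, moving 2 per step.
  step 7: -3 → -3
  step 8: -3 → -1
  step 9: -1 → 1
  step 10: 1 → 3
The second coordinate changes by -3 each step: at step 10 it is -34.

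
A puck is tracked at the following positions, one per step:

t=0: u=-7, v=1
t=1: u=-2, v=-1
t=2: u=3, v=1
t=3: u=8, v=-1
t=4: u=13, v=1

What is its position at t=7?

u=28, v=-1

The u coordinate changes by +5 each step, so at step 7 it is -7 + 7·(5) = 28.
The v coordinate repeats the cycle [1, -1] with period 2; step 7 mod 2 = 1, giving -1.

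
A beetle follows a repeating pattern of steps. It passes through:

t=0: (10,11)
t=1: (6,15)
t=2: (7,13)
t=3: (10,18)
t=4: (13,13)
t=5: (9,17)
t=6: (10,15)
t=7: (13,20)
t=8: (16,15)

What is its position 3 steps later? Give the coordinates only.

Differencing gives (-4,+4), (+1,-2), (+3,+5), (+3,-5), (-4,+4), (+1,-2), (+3,+5), (+3,-5). This is the pattern (-4,+4), (+1,-2), (+3,+5), (+3,-5) repeated.
step 9: apply (-4,+4) → (12,19)
step 10: apply (+1,-2) → (13,17)
step 11: apply (+3,+5) → (16,22)

(16,22)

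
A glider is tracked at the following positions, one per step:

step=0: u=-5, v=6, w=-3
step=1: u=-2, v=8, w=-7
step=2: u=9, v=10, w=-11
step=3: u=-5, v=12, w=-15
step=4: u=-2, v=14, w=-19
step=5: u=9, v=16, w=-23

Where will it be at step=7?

u=-2, v=20, w=-31

The u coordinate repeats the cycle [-5, -2, 9] with period 3; step 7 mod 3 = 1, giving -2.
The v coordinate changes by +2 each step, so at step 7 it is 6 + 7·(2) = 20.
The w coordinate changes by -4 each step, so at step 7 it is -3 + 7·(-4) = -31.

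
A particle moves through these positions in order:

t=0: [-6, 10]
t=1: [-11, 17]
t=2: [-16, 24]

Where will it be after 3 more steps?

Each step adds [-5, +7] to the position.
step 3: [-16, 24] + [-5, +7] → [-21, 31]
step 4: [-21, 31] + [-5, +7] → [-26, 38]
step 5: [-26, 38] + [-5, +7] → [-31, 45]

[-31, 45]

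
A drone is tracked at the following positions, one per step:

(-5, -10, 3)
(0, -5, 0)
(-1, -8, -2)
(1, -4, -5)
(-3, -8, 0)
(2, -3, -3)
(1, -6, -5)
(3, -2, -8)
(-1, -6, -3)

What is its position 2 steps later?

(3, -4, -8)

Step-to-step displacements: (+5, +5, -3), (-1, -3, -2), (+2, +4, -3), (-4, -4, +5), (+5, +5, -3), (-1, -3, -2), (+2, +4, -3), (-4, -4, +5) — a repeating cycle of length 4.
step 9: apply (+5, +5, -3) → (4, -1, -6)
step 10: apply (-1, -3, -2) → (3, -4, -8)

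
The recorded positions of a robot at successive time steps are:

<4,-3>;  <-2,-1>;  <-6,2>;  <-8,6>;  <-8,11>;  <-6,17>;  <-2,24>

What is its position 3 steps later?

Successive displacements: <-6,+2>, <-4,+3>, <-2,+4>, <+0,+5>, <+2,+6>, <+4,+7> — each changes by <+2,+1>.
step 7: <-2,24> + <+6,+8> → <4,32>
step 8: <4,32> + <+8,+9> → <12,41>
step 9: <12,41> + <+10,+10> → <22,51>

<22,51>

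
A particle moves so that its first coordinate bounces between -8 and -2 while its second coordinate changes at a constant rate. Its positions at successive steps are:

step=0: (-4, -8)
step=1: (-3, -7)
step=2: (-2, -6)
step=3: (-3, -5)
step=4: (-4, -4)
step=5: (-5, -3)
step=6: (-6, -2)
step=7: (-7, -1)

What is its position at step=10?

(-6, 2)

The first coordinate reflects between -8 and -2, moving 1 per step.
  step 8: -7 → -8
  step 9: -8 → -7
  step 10: -7 → -6
The second coordinate changes by +1 each step: at step 10 it is 2.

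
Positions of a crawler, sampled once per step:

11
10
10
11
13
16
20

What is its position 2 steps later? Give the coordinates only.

First differences are -1, +0, +1, +2, +3, +4; their common second difference is +1 (constant acceleration).
step 7: 20 + 5 → 25
step 8: 25 + 6 → 31

31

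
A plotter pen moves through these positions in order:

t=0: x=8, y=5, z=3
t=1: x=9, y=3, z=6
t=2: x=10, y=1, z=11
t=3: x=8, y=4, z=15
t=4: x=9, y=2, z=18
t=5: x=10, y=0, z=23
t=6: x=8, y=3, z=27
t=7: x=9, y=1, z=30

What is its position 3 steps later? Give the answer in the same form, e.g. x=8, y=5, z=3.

Step-to-step displacements: (+1,-2,+3), (+1,-2,+5), (-2,+3,+4), (+1,-2,+3), (+1,-2,+5), (-2,+3,+4), (+1,-2,+3) — a repeating cycle of length 3.
step 8: apply (+1,-2,+5) → x=10, y=-1, z=35
step 9: apply (-2,+3,+4) → x=8, y=2, z=39
step 10: apply (+1,-2,+3) → x=9, y=0, z=42

x=9, y=0, z=42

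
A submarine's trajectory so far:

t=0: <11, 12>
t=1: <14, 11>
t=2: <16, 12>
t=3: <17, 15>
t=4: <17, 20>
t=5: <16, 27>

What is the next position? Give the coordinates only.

<14, 36>

Taking differences between consecutive positions: <+3, -1>, <+2, +1>, <+1, +3>, <+0, +5>, <-1, +7>. These grow by <-1, +2> each step.
step 6: <16, 27> + <-2, +9> → <14, 36>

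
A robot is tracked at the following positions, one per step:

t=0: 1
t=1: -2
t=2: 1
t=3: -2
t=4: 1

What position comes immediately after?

Step-to-step displacements: -3, +3, -3, +3; each is -1× the previous.
step 5: 1 − 3 → -2

-2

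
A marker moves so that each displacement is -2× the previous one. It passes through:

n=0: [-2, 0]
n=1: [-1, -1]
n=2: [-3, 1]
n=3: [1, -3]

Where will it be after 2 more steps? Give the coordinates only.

[9, -11]

Consecutive displacements [+1, -1], [-2, +2], [+4, -4] scale by a factor of -2 each step.
step 4: [1, -3] + [-8, +8] → [-7, 5]
step 5: [-7, 5] + [+16, -16] → [9, -11]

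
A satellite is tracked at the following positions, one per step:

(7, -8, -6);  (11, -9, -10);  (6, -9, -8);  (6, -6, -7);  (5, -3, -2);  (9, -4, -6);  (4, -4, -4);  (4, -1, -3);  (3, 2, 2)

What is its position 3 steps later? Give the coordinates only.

The moves between consecutive positions are (+4, -1, -4), (-5, +0, +2), (+0, +3, +1), (-1, +3, +5), (+4, -1, -4), (-5, +0, +2), (+0, +3, +1), (-1, +3, +5); they repeat the 4-cycle [(+4, -1, -4), (-5, +0, +2), (+0, +3, +1), (-1, +3, +5)].
step 9: apply (+4, -1, -4) → (7, 1, -2)
step 10: apply (-5, +0, +2) → (2, 1, 0)
step 11: apply (+0, +3, +1) → (2, 4, 1)

(2, 4, 1)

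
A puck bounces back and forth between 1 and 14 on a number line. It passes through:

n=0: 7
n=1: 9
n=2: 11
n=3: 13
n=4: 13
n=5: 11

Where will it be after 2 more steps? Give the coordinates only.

The value travels 2 per step and bounces off the walls at 1 and 14.
  step 6: 11 → 9
  step 7: 9 → 7

7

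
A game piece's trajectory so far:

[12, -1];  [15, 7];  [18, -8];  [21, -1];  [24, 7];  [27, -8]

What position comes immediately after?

The first coordinate changes by +3 each step, so at step 6 it is 12 + 6·(3) = 30.
The second coordinate repeats the cycle [-1, 7, -8] with period 3; step 6 mod 3 = 0, giving -1.

[30, -1]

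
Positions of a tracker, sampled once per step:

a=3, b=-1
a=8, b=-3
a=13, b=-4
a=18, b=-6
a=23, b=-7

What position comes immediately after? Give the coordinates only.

Step-to-step displacements: (+5, -2), (+5, -1), (+5, -2), (+5, -1) — a repeating cycle of length 2.
step 5: apply (+5, -2) → a=28, b=-9

a=28, b=-9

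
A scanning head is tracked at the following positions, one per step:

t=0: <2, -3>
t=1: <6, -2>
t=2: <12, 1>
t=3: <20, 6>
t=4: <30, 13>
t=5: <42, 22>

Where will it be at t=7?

<72, 46>

First differences are <+4, +1>, <+6, +3>, <+8, +5>, <+10, +7>, <+12, +9>; their common second difference is <+2, +2> (constant acceleration).
step 6: <42, 22> + <+14, +11> → <56, 33>
step 7: <56, 33> + <+16, +13> → <72, 46>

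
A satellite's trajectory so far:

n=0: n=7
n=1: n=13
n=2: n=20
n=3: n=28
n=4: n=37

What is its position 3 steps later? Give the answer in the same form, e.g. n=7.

Successive displacements: +6, +7, +8, +9 — each changes by +1.
step 5: 37 + 10 → n=47
step 6: 47 + 11 → n=58
step 7: 58 + 12 → n=70

n=70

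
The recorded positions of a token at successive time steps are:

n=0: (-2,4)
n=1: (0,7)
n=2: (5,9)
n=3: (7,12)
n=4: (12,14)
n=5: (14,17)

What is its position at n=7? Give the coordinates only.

(21,22)

Differencing gives (+2,+3), (+5,+2), (+2,+3), (+5,+2), (+2,+3). This is the pattern (+2,+3), (+5,+2) repeated.
step 6: apply (+5,+2) → (19,19)
step 7: apply (+2,+3) → (21,22)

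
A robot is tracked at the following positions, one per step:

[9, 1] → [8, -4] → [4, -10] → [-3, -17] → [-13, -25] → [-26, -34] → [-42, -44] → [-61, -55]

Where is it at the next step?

[-83, -67]

First differences are [-1, -5], [-4, -6], [-7, -7], [-10, -8], [-13, -9], [-16, -10], [-19, -11]; their common second difference is [-3, -1] (constant acceleration).
step 8: [-61, -55] + [-22, -12] → [-83, -67]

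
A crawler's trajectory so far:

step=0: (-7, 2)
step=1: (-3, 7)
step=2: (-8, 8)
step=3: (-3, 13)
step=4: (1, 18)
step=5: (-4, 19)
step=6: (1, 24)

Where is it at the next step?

(5, 29)

The moves between consecutive positions are (+4, +5), (-5, +1), (+5, +5), (+4, +5), (-5, +1), (+5, +5); they repeat the 3-cycle [(+4, +5), (-5, +1), (+5, +5)].
step 7: apply (+4, +5) → (5, 29)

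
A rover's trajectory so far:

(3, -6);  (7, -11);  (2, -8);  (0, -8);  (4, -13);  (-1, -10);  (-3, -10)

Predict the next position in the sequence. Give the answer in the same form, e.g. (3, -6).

(1, -15)

The moves between consecutive positions are (+4, -5), (-5, +3), (-2, +0), (+4, -5), (-5, +3), (-2, +0); they repeat the 3-cycle [(+4, -5), (-5, +3), (-2, +0)].
step 7: apply (+4, -5) → (1, -15)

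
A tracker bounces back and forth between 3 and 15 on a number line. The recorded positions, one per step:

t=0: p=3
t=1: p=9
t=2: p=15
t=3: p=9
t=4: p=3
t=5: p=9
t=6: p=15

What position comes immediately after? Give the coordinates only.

The value reflects between 3 and 15, moving 6 per step.
  step 7: 15 → 9

p=9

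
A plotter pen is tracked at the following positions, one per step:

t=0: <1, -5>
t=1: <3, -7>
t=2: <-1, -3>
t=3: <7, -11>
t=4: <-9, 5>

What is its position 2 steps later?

The jumps are <+2, -2>, <-4, +4>, <+8, -8>, <-16, +16> — a geometric progression with ratio -2.
step 5: <-9, 5> + <+32, -32> → <23, -27>
step 6: <23, -27> + <-64, +64> → <-41, 37>

<-41, 37>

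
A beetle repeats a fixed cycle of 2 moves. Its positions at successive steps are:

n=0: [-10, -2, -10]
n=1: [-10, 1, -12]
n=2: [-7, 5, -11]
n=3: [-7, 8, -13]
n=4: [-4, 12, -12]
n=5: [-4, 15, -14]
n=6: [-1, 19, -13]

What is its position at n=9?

[2, 29, -16]

The moves between consecutive positions are [+0, +3, -2], [+3, +4, +1], [+0, +3, -2], [+3, +4, +1], [+0, +3, -2], [+3, +4, +1]; they repeat the 2-cycle [[+0, +3, -2], [+3, +4, +1]].
step 7: apply [+0, +3, -2] → [-1, 22, -15]
step 8: apply [+3, +4, +1] → [2, 26, -14]
step 9: apply [+0, +3, -2] → [2, 29, -16]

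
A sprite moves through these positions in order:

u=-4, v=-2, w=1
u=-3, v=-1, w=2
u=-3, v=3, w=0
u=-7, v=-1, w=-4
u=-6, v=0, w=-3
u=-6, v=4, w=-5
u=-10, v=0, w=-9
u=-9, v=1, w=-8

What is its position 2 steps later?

u=-13, v=1, w=-14

Step-to-step displacements: (+1,+1,+1), (+0,+4,-2), (-4,-4,-4), (+1,+1,+1), (+0,+4,-2), (-4,-4,-4), (+1,+1,+1) — a repeating cycle of length 3.
step 8: apply (+0,+4,-2) → u=-9, v=5, w=-10
step 9: apply (-4,-4,-4) → u=-13, v=1, w=-14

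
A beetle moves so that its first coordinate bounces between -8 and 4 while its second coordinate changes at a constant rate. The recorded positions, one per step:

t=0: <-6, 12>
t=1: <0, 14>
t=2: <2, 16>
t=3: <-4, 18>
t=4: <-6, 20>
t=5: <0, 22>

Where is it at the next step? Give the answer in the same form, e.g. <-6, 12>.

<2, 24>

The first coordinate reflects between -8 and 4, moving 6 per step.
  step 6: 0 → 2
The second coordinate changes by +2 each step: at step 6 it is 24.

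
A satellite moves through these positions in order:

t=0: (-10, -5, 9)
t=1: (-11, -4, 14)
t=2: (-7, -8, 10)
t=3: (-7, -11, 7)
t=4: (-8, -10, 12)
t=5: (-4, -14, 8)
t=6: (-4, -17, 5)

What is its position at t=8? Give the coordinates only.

The moves between consecutive positions are (-1, +1, +5), (+4, -4, -4), (+0, -3, -3), (-1, +1, +5), (+4, -4, -4), (+0, -3, -3); they repeat the 3-cycle [(-1, +1, +5), (+4, -4, -4), (+0, -3, -3)].
step 7: apply (-1, +1, +5) → (-5, -16, 10)
step 8: apply (+4, -4, -4) → (-1, -20, 6)

(-1, -20, 6)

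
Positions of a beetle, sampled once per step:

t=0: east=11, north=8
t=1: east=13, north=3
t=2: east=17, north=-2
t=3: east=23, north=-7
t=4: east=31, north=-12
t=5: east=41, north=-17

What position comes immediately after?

Taking differences between consecutive positions: (+2,-5), (+4,-5), (+6,-5), (+8,-5), (+10,-5). These grow by (+2,+0) each step.
step 6: east=41, north=-17 + (+12,-5) → east=53, north=-22

east=53, north=-22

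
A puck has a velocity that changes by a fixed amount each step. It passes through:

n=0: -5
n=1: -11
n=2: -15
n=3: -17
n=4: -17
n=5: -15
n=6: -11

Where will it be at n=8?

First differences are -6, -4, -2, +0, +2, +4; their common second difference is +2 (constant acceleration).
step 7: -11 + 6 → -5
step 8: -5 + 8 → 3

3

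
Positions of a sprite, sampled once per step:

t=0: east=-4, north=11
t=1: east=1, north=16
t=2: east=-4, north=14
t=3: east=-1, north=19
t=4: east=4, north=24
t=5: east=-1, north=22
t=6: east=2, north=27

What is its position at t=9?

east=5, north=35

Step-to-step displacements: (+5,+5), (-5,-2), (+3,+5), (+5,+5), (-5,-2), (+3,+5) — a repeating cycle of length 3.
step 7: apply (+5,+5) → east=7, north=32
step 8: apply (-5,-2) → east=2, north=30
step 9: apply (+3,+5) → east=5, north=35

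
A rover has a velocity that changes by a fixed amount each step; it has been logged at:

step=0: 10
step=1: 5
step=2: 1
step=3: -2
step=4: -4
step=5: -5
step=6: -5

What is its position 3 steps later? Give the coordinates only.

Successive displacements: -5, -4, -3, -2, -1, +0 — each changes by +1.
step 7: -5 + 1 → -4
step 8: -4 + 2 → -2
step 9: -2 + 3 → 1

1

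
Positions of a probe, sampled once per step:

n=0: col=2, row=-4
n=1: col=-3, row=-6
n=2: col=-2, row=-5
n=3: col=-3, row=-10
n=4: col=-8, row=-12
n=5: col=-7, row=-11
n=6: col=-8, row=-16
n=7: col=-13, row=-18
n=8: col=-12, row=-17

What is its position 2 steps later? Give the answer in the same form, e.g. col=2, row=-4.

Step-to-step displacements: (-5, -2), (+1, +1), (-1, -5), (-5, -2), (+1, +1), (-1, -5), (-5, -2), (+1, +1) — a repeating cycle of length 3.
step 9: apply (-1, -5) → col=-13, row=-22
step 10: apply (-5, -2) → col=-18, row=-24

col=-18, row=-24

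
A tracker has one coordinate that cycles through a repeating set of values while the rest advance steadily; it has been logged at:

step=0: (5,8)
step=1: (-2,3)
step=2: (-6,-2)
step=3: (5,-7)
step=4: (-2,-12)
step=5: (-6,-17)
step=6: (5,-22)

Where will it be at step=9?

First: cycles through 5, -2, -6 every 3 steps. Step 9 lands at position 0 of the cycle → 5.
Second: linear, -5 per step → -37 at step 9.

(5,-37)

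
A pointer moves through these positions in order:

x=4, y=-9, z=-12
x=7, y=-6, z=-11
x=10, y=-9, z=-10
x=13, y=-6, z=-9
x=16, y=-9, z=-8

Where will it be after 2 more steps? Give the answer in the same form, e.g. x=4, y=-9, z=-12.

X: linear, +3 per step → 22 at step 6.
Y: cycles through -9, -6 every 2 steps. Step 6 lands at position 0 of the cycle → -9.
Z: linear, +1 per step → -6 at step 6.

x=22, y=-9, z=-6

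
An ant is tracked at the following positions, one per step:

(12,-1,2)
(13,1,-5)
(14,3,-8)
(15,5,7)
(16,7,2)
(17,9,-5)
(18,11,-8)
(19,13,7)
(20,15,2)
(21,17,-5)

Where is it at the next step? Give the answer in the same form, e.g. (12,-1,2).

First: linear, +1 per step → 22 at step 10.
Second: linear, +2 per step → 19 at step 10.
Third: cycles through 2, -5, -8, 7 every 4 steps. Step 10 lands at position 2 of the cycle → -8.

(22,19,-8)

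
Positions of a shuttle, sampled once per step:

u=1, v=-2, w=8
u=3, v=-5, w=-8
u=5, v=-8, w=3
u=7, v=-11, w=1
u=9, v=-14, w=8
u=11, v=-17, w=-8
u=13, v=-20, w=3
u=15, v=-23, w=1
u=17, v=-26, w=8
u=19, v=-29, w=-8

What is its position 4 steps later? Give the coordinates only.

U: linear, +2 per step → 27 at step 13.
V: linear, -3 per step → -41 at step 13.
W: cycles through 8, -8, 3, 1 every 4 steps. Step 13 lands at position 1 of the cycle → -8.

u=27, v=-41, w=-8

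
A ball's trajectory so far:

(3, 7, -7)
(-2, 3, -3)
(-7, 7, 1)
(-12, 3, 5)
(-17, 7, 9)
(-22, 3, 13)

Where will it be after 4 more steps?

(-42, 3, 29)

First: linear, -5 per step → -42 at step 9.
Second: cycles through 7, 3 every 2 steps. Step 9 lands at position 1 of the cycle → 3.
Third: linear, +4 per step → 29 at step 9.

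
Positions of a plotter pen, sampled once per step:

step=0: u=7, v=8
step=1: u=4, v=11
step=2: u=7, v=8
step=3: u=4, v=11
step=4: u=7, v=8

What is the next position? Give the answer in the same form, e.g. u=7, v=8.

The jumps are (-3,+3), (+3,-3), (-3,+3), (+3,-3) — a geometric progression with ratio -1.
step 5: u=7, v=8 + (-3,+3) → u=4, v=11

u=4, v=11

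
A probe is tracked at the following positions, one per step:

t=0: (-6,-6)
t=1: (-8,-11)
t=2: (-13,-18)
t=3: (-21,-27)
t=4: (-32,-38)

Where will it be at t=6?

First differences are (-2,-5), (-5,-7), (-8,-9), (-11,-11); their common second difference is (-3,-2) (constant acceleration).
step 5: (-32,-38) + (-14,-13) → (-46,-51)
step 6: (-46,-51) + (-17,-15) → (-63,-66)

(-63,-66)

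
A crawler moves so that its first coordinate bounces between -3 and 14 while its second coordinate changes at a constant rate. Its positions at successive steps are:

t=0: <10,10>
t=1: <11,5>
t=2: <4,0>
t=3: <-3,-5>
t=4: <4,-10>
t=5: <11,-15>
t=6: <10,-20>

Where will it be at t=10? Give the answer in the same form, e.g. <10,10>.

<12,-40>

The first coordinate reflects between -3 and 14, moving 7 per step.
  step 7: 10 → 3
  step 8: 3 → -2
  step 9: -2 → 5
  step 10: 5 → 12
The second coordinate changes by -5 each step: at step 10 it is -40.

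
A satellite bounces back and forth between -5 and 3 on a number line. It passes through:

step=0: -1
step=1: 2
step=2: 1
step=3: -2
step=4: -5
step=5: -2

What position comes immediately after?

1

The value travels 3 per step and bounces off the walls at -5 and 3.
  step 6: -2 → 1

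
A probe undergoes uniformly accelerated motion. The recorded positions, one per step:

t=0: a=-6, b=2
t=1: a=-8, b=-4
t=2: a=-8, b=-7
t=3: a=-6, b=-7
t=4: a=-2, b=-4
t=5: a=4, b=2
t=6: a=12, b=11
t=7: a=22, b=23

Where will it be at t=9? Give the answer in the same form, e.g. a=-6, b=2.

First differences are (-2, -6), (+0, -3), (+2, +0), (+4, +3), (+6, +6), (+8, +9), (+10, +12); their common second difference is (+2, +3) (constant acceleration).
step 8: a=22, b=23 + (+12, +15) → a=34, b=38
step 9: a=34, b=38 + (+14, +18) → a=48, b=56

a=48, b=56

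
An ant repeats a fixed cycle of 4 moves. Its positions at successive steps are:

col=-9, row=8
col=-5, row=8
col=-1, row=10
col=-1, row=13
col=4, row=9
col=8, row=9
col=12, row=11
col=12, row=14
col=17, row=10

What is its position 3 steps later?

col=25, row=15

Differencing gives (+4, +0), (+4, +2), (+0, +3), (+5, -4), (+4, +0), (+4, +2), (+0, +3), (+5, -4). This is the pattern (+4, +0), (+4, +2), (+0, +3), (+5, -4) repeated.
step 9: apply (+4, +0) → col=21, row=10
step 10: apply (+4, +2) → col=25, row=12
step 11: apply (+0, +3) → col=25, row=15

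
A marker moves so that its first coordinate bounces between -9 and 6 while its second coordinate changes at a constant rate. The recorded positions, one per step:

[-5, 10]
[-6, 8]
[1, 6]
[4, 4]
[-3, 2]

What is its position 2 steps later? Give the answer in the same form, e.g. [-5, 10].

The first coordinate reflects between -9 and 6, moving 7 per step.
  step 5: -3 → -8
  step 6: -8 → -1
The second coordinate changes by -2 each step: at step 6 it is -2.

[-1, -2]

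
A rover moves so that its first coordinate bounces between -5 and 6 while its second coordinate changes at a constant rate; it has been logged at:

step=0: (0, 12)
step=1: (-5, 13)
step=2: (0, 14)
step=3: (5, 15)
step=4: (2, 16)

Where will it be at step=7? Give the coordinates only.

The first coordinate travels 5 per step and bounces off the walls at -5 and 6.
  step 5: 2 → -3
  step 6: -3 → -2
  step 7: -2 → 3
The second coordinate changes by +1 each step: at step 7 it is 19.

(3, 19)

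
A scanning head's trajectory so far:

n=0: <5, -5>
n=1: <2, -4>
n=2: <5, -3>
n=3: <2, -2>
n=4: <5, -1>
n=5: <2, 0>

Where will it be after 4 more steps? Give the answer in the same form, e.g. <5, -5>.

First: cycles through 5, 2 every 2 steps. Step 9 lands at position 1 of the cycle → 2.
Second: linear, +1 per step → 4 at step 9.

<2, 4>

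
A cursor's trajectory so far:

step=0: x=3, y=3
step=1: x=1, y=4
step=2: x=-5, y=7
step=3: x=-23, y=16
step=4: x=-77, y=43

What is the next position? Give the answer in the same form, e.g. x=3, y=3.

x=-239, y=124

Consecutive displacements (-2, +1), (-6, +3), (-18, +9), (-54, +27) scale by a factor of 3 each step.
step 5: x=-77, y=43 + (-162, +81) → x=-239, y=124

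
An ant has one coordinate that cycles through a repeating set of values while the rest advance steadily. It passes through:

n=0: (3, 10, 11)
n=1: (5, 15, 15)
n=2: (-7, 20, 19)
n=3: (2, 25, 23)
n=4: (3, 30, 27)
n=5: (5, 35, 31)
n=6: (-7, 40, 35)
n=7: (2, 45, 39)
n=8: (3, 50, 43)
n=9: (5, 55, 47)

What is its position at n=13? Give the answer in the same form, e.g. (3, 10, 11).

(5, 75, 63)

The first coordinate repeats the cycle [3, 5, -7, 2] with period 4; step 13 mod 4 = 1, giving 5.
The second coordinate changes by +5 each step, so at step 13 it is 10 + 13·(5) = 75.
The third coordinate changes by +4 each step, so at step 13 it is 11 + 13·(4) = 63.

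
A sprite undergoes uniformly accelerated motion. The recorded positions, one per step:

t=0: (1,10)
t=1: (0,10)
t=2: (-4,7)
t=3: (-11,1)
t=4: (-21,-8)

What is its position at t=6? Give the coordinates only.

(-50,-35)

First differences are (-1,+0), (-4,-3), (-7,-6), (-10,-9); their common second difference is (-3,-3) (constant acceleration).
step 5: (-21,-8) + (-13,-12) → (-34,-20)
step 6: (-34,-20) + (-16,-15) → (-50,-35)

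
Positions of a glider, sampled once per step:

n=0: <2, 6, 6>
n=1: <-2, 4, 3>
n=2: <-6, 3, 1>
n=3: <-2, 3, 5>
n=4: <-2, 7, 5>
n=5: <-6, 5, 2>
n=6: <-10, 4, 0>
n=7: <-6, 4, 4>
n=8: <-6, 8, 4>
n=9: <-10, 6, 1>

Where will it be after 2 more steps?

The moves between consecutive positions are <-4, -2, -3>, <-4, -1, -2>, <+4, +0, +4>, <+0, +4, +0>, <-4, -2, -3>, <-4, -1, -2>, <+4, +0, +4>, <+0, +4, +0>, <-4, -2, -3>; they repeat the 4-cycle [<-4, -2, -3>, <-4, -1, -2>, <+4, +0, +4>, <+0, +4, +0>].
step 10: apply <-4, -1, -2> → <-14, 5, -1>
step 11: apply <+4, +0, +4> → <-10, 5, 3>

<-10, 5, 3>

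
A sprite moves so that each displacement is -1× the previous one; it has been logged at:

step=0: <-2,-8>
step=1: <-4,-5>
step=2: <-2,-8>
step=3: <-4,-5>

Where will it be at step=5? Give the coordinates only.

<-4,-5>

The jumps are <-2,+3>, <+2,-3>, <-2,+3> — a geometric progression with ratio -1.
step 4: <-4,-5> + <+2,-3> → <-2,-8>
step 5: <-2,-8> + <-2,+3> → <-4,-5>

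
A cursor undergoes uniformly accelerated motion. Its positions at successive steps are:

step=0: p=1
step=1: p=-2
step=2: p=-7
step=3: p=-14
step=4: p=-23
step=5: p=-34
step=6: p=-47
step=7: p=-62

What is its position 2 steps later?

Taking differences between consecutive positions: -3, -5, -7, -9, -11, -13, -15. These grow by -2 each step.
step 8: -62 − 17 → p=-79
step 9: -79 − 19 → p=-98

p=-98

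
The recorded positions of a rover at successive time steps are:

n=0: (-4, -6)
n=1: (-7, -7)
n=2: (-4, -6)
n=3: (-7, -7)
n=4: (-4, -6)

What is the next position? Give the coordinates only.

(-7, -7)

The jumps are (-3, -1), (+3, +1), (-3, -1), (+3, +1) — a geometric progression with ratio -1.
step 5: (-4, -6) + (-3, -1) → (-7, -7)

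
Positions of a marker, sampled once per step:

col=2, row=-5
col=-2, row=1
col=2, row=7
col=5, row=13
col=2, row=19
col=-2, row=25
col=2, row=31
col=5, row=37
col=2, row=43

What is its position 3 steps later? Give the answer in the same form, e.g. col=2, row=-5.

Col: cycles through 2, -2, 2, 5 every 4 steps. Step 11 lands at position 3 of the cycle → 5.
Row: linear, +6 per step → 61 at step 11.

col=5, row=61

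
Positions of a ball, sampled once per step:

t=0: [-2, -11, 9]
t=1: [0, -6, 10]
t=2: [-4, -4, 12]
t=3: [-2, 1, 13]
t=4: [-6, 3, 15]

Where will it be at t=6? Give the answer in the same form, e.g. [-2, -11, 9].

The moves between consecutive positions are [+2, +5, +1], [-4, +2, +2], [+2, +5, +1], [-4, +2, +2]; they repeat the 2-cycle [[+2, +5, +1], [-4, +2, +2]].
step 5: apply [+2, +5, +1] → [-4, 8, 16]
step 6: apply [-4, +2, +2] → [-8, 10, 18]

[-8, 10, 18]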